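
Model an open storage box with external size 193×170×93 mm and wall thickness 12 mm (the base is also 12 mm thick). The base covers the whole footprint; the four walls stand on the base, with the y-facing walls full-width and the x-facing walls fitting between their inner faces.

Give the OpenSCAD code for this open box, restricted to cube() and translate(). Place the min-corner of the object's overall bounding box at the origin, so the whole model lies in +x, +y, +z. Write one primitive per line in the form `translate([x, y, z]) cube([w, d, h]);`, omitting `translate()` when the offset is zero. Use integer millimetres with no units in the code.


cube([193, 170, 12]);
translate([0, 0, 12]) cube([193, 12, 81]);
translate([0, 158, 12]) cube([193, 12, 81]);
translate([0, 12, 12]) cube([12, 146, 81]);
translate([181, 12, 12]) cube([12, 146, 81]);


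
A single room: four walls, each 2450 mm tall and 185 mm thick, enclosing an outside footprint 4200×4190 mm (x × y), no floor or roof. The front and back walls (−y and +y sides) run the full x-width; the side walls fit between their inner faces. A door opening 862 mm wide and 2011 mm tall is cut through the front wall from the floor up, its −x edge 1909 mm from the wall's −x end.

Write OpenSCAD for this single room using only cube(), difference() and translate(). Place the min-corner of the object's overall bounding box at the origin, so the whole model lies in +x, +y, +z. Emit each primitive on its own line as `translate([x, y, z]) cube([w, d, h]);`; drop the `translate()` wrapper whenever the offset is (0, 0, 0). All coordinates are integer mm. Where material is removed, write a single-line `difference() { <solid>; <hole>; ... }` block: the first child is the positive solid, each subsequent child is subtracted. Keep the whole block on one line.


difference() { cube([4200, 185, 2450]); translate([1909, 0, 0]) cube([862, 185, 2011]); }
translate([0, 4005, 0]) cube([4200, 185, 2450]);
translate([0, 185, 0]) cube([185, 3820, 2450]);
translate([4015, 185, 0]) cube([185, 3820, 2450]);


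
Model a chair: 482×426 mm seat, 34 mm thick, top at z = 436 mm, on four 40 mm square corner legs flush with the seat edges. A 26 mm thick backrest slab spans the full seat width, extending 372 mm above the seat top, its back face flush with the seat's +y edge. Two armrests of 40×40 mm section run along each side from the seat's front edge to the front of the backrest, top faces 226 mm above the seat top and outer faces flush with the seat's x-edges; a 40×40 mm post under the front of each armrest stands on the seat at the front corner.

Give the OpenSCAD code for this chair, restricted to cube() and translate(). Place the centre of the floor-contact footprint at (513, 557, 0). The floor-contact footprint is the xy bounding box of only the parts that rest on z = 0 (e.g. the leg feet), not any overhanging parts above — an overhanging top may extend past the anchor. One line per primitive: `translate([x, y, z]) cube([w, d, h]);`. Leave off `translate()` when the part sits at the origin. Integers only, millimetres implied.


translate([272, 344, 402]) cube([482, 426, 34]);
translate([272, 344, 0]) cube([40, 40, 402]);
translate([714, 344, 0]) cube([40, 40, 402]);
translate([272, 730, 0]) cube([40, 40, 402]);
translate([714, 730, 0]) cube([40, 40, 402]);
translate([272, 744, 436]) cube([482, 26, 372]);
translate([272, 344, 622]) cube([40, 400, 40]);
translate([714, 344, 622]) cube([40, 400, 40]);
translate([272, 344, 436]) cube([40, 40, 186]);
translate([714, 344, 436]) cube([40, 40, 186]);


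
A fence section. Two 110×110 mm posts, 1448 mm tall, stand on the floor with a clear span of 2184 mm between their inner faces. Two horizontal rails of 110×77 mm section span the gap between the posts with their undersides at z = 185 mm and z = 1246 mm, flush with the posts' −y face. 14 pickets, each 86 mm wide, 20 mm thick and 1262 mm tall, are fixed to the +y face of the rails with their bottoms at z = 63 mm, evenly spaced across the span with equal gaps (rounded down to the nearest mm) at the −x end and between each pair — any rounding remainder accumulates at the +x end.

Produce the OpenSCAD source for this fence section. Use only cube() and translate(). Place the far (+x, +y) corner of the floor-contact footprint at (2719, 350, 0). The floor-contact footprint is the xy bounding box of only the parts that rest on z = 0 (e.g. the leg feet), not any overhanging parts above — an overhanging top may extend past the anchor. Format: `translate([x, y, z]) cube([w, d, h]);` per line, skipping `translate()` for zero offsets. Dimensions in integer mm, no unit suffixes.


translate([315, 240, 0]) cube([110, 110, 1448]);
translate([2609, 240, 0]) cube([110, 110, 1448]);
translate([425, 240, 185]) cube([2184, 110, 77]);
translate([425, 240, 1246]) cube([2184, 110, 77]);
translate([490, 350, 63]) cube([86, 20, 1262]);
translate([641, 350, 63]) cube([86, 20, 1262]);
translate([792, 350, 63]) cube([86, 20, 1262]);
translate([943, 350, 63]) cube([86, 20, 1262]);
translate([1094, 350, 63]) cube([86, 20, 1262]);
translate([1245, 350, 63]) cube([86, 20, 1262]);
translate([1396, 350, 63]) cube([86, 20, 1262]);
translate([1547, 350, 63]) cube([86, 20, 1262]);
translate([1698, 350, 63]) cube([86, 20, 1262]);
translate([1849, 350, 63]) cube([86, 20, 1262]);
translate([2000, 350, 63]) cube([86, 20, 1262]);
translate([2151, 350, 63]) cube([86, 20, 1262]);
translate([2302, 350, 63]) cube([86, 20, 1262]);
translate([2453, 350, 63]) cube([86, 20, 1262]);


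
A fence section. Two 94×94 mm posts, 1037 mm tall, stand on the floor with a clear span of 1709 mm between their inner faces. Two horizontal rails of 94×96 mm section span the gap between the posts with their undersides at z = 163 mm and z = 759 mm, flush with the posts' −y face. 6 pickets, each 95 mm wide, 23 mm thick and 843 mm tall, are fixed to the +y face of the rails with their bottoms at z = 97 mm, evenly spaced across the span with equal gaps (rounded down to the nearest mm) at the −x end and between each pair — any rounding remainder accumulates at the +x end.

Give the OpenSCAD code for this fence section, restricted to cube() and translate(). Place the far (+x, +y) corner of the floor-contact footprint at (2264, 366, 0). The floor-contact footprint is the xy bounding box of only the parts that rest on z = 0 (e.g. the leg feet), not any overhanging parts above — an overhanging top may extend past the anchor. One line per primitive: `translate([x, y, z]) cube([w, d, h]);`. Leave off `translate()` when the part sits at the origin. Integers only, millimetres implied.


translate([367, 272, 0]) cube([94, 94, 1037]);
translate([2170, 272, 0]) cube([94, 94, 1037]);
translate([461, 272, 163]) cube([1709, 94, 96]);
translate([461, 272, 759]) cube([1709, 94, 96]);
translate([623, 366, 97]) cube([95, 23, 843]);
translate([880, 366, 97]) cube([95, 23, 843]);
translate([1137, 366, 97]) cube([95, 23, 843]);
translate([1394, 366, 97]) cube([95, 23, 843]);
translate([1651, 366, 97]) cube([95, 23, 843]);
translate([1908, 366, 97]) cube([95, 23, 843]);


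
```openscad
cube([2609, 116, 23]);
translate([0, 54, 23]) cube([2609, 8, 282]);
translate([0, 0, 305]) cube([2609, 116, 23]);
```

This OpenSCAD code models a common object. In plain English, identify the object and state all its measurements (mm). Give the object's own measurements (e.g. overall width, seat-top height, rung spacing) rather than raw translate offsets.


An I-beam lying along x, 2609 mm long. Overall section height 328 mm. Two flanges 116 mm wide (y) and 23 mm thick, one on the floor and one at the top; a web 8 mm thick runs between them, centred on the flange width.


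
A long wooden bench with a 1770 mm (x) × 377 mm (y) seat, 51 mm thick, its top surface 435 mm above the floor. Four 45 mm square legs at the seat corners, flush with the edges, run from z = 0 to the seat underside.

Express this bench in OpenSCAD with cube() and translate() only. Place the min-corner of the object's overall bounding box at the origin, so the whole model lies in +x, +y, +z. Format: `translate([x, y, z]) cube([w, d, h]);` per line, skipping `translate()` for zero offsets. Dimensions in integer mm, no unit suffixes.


translate([0, 0, 384]) cube([1770, 377, 51]);
cube([45, 45, 384]);
translate([0, 332, 0]) cube([45, 45, 384]);
translate([1725, 0, 0]) cube([45, 45, 384]);
translate([1725, 332, 0]) cube([45, 45, 384]);


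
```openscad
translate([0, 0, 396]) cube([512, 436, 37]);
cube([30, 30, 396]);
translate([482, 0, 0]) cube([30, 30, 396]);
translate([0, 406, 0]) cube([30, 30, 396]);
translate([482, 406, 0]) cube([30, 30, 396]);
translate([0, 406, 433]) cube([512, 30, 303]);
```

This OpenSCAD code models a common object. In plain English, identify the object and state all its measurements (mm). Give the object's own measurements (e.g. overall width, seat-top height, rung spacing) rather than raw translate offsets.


A chair. The seat is a 512×436×37 mm slab with its top at z = 433 mm, on four 30×30 mm corner legs (flush with the seat edges, standing on z = 0). A flat backrest 30 mm thick, 303 mm tall, spans the full seat width and rises from the seat top along its +y edge, rear face flush with the rear of the seat.


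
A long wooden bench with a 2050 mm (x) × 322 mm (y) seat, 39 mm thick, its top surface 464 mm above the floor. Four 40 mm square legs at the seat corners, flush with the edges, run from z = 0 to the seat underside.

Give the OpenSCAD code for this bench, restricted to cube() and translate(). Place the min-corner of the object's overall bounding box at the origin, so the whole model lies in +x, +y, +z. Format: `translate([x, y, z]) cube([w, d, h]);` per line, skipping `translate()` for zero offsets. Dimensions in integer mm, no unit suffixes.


translate([0, 0, 425]) cube([2050, 322, 39]);
cube([40, 40, 425]);
translate([0, 282, 0]) cube([40, 40, 425]);
translate([2010, 0, 0]) cube([40, 40, 425]);
translate([2010, 282, 0]) cube([40, 40, 425]);


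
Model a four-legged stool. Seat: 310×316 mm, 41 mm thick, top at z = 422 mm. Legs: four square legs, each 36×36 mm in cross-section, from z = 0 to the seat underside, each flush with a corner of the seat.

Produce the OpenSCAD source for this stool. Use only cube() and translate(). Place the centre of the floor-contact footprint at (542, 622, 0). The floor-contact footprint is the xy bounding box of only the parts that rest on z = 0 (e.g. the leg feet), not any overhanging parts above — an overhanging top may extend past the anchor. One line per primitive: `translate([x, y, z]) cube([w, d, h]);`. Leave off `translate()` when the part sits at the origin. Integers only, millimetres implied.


translate([387, 464, 381]) cube([310, 316, 41]);
translate([387, 464, 0]) cube([36, 36, 381]);
translate([661, 464, 0]) cube([36, 36, 381]);
translate([387, 744, 0]) cube([36, 36, 381]);
translate([661, 744, 0]) cube([36, 36, 381]);


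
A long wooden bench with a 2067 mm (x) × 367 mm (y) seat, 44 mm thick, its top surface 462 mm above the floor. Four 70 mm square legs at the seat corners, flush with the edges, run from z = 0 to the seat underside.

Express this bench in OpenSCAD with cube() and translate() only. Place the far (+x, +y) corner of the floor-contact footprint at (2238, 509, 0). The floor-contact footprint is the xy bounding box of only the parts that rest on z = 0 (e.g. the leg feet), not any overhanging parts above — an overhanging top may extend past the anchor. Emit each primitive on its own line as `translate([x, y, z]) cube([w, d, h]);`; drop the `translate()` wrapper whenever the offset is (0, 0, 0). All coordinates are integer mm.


// leg_h = 462 − 44 = 418
translate([171, 142, 418]) cube([2067, 367, 44]);
translate([171, 142, 0]) cube([70, 70, 418]);
translate([171, 439, 0]) cube([70, 70, 418]);
translate([2168, 142, 0]) cube([70, 70, 418]);
translate([2168, 439, 0]) cube([70, 70, 418]);


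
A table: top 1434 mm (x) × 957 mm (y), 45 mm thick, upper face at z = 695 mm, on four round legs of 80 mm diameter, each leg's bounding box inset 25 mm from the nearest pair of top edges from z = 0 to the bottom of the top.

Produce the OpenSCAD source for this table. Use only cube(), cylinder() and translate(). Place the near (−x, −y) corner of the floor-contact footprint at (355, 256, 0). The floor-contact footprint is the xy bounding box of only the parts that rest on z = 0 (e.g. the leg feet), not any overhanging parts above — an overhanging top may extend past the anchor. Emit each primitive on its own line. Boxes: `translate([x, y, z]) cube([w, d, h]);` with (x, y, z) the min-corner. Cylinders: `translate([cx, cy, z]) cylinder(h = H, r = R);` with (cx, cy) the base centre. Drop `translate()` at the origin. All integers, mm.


// leg_h = 695 - 45 = 650
translate([330, 231, 650]) cube([1434, 957, 45]);
translate([395, 296, 0]) cylinder(h = 650, r = 40);
translate([1699, 296, 0]) cylinder(h = 650, r = 40);
translate([395, 1123, 0]) cylinder(h = 650, r = 40);
translate([1699, 1123, 0]) cylinder(h = 650, r = 40);


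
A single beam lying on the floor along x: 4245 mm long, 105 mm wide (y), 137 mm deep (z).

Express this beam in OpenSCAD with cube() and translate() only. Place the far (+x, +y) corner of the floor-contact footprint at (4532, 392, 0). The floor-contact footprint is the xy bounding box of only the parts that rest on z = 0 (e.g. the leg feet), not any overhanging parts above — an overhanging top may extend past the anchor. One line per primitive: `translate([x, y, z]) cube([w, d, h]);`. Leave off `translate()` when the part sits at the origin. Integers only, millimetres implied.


translate([287, 287, 0]) cube([4245, 105, 137]);


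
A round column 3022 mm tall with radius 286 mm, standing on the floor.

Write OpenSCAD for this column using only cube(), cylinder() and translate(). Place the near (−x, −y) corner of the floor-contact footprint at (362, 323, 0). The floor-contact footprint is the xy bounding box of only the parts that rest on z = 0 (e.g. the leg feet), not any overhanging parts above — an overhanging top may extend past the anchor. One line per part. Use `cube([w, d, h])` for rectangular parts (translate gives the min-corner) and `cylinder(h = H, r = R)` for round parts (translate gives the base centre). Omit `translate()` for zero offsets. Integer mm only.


translate([648, 609, 0]) cylinder(h = 3022, r = 286);


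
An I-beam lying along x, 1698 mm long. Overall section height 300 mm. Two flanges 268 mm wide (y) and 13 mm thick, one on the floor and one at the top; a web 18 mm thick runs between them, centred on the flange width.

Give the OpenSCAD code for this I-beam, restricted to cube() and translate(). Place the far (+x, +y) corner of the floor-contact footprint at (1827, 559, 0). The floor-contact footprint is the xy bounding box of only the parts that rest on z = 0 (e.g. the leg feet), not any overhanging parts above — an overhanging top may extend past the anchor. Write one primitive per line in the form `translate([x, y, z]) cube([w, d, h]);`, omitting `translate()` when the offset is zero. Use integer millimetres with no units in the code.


translate([129, 291, 0]) cube([1698, 268, 13]);
translate([129, 416, 13]) cube([1698, 18, 274]);
translate([129, 291, 287]) cube([1698, 268, 13]);


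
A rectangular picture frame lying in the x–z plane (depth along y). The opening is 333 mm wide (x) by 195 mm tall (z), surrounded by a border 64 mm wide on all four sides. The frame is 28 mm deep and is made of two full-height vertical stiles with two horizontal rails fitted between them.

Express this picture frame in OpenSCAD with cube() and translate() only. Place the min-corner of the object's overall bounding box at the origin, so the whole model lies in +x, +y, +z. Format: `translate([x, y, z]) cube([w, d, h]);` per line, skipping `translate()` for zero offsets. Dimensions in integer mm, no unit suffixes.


cube([64, 28, 323]);
translate([397, 0, 0]) cube([64, 28, 323]);
translate([64, 0, 0]) cube([333, 28, 64]);
translate([64, 0, 259]) cube([333, 28, 64]);


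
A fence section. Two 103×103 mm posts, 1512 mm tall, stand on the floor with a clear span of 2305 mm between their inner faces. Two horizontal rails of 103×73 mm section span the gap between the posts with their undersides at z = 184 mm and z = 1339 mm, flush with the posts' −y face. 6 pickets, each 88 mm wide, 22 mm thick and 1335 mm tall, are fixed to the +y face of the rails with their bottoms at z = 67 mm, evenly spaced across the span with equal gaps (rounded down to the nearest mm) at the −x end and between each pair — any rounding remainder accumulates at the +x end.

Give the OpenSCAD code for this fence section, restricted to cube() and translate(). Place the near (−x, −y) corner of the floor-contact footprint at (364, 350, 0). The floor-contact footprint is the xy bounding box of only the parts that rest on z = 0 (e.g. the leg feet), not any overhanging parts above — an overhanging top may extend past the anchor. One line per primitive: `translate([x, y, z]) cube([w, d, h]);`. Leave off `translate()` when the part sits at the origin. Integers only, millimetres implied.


translate([364, 350, 0]) cube([103, 103, 1512]);
translate([2772, 350, 0]) cube([103, 103, 1512]);
translate([467, 350, 184]) cube([2305, 103, 73]);
translate([467, 350, 1339]) cube([2305, 103, 73]);
translate([720, 453, 67]) cube([88, 22, 1335]);
translate([1061, 453, 67]) cube([88, 22, 1335]);
translate([1402, 453, 67]) cube([88, 22, 1335]);
translate([1743, 453, 67]) cube([88, 22, 1335]);
translate([2084, 453, 67]) cube([88, 22, 1335]);
translate([2425, 453, 67]) cube([88, 22, 1335]);


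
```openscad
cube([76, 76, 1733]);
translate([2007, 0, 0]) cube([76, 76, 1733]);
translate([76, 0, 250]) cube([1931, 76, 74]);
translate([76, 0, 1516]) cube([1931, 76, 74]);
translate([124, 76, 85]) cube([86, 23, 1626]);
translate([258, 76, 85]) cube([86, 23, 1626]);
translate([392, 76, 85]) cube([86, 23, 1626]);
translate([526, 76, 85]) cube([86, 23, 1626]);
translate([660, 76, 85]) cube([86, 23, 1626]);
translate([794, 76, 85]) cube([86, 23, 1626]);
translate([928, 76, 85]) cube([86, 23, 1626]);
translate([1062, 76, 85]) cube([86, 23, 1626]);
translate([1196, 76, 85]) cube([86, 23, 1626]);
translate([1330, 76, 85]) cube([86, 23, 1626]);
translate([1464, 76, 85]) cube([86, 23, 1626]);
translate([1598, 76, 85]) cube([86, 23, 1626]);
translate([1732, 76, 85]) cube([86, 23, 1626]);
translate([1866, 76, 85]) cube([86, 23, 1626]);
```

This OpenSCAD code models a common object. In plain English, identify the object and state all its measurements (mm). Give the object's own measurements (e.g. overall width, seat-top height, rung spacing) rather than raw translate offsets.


A fence section. Two 76×76 mm posts, 1733 mm tall, stand on the floor with a clear span of 1931 mm between their inner faces. Two horizontal rails of 76×74 mm section span the gap between the posts with their undersides at z = 250 mm and z = 1516 mm, flush with the posts' −y face. 14 pickets, each 86 mm wide, 23 mm thick and 1626 mm tall, are fixed to the +y face of the rails with their bottoms at z = 85 mm, spaced across the span with a 48 mm gap after the −x post and between neighbouring pickets, with 55 mm left before the +x post.


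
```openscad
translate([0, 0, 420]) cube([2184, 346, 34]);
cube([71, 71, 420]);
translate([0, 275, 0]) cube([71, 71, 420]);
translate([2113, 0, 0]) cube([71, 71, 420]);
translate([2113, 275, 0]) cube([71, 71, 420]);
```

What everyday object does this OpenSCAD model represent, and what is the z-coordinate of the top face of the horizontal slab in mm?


A bench. The seat-top height is 454 mm.

A long slab on four corner posts — a bench. The slab sits at z = 420 with thickness 34, so the top is 420 + 34 = 454 mm.


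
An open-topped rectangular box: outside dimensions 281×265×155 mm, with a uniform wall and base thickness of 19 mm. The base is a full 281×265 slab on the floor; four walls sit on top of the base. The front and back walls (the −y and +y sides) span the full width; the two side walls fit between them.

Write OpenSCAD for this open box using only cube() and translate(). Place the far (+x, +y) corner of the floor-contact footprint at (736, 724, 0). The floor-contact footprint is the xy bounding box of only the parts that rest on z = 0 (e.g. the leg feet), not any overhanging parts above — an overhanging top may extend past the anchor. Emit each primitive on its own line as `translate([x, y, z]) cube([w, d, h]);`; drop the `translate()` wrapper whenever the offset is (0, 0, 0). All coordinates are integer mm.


translate([455, 459, 0]) cube([281, 265, 19]);
translate([455, 459, 19]) cube([281, 19, 136]);
translate([455, 705, 19]) cube([281, 19, 136]);
translate([455, 478, 19]) cube([19, 227, 136]);
translate([717, 478, 19]) cube([19, 227, 136]);


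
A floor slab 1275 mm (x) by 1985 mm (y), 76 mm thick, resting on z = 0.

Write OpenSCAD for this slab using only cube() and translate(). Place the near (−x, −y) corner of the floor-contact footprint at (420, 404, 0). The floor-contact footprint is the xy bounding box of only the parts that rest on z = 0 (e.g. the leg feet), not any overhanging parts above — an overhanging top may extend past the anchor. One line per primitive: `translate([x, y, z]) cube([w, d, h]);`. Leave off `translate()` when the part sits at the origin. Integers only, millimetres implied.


translate([420, 404, 0]) cube([1275, 1985, 76]);


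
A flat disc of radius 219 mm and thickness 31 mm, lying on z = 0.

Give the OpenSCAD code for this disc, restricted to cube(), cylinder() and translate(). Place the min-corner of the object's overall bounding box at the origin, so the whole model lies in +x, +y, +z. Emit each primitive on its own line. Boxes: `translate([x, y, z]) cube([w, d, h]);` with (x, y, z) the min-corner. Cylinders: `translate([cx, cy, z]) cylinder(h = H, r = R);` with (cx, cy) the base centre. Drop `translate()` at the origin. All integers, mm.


translate([219, 219, 0]) cylinder(h = 31, r = 219);


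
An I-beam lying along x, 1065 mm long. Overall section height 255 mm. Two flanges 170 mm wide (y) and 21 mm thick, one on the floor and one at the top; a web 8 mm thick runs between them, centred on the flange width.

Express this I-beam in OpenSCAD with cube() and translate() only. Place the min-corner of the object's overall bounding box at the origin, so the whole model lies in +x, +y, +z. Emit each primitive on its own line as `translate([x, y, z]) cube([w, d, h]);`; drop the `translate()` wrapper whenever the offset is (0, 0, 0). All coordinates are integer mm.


cube([1065, 170, 21]);
translate([0, 81, 21]) cube([1065, 8, 213]);
translate([0, 0, 234]) cube([1065, 170, 21]);


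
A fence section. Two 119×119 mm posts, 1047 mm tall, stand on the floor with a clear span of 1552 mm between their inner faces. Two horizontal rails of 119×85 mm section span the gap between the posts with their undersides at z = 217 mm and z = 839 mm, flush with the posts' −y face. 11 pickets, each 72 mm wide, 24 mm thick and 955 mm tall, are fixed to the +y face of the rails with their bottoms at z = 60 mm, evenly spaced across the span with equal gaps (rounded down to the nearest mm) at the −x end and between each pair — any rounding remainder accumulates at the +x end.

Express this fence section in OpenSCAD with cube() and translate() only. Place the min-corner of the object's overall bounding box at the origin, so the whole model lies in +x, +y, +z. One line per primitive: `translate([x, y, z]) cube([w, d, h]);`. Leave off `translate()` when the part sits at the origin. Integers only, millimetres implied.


cube([119, 119, 1047]);
translate([1671, 0, 0]) cube([119, 119, 1047]);
translate([119, 0, 217]) cube([1552, 119, 85]);
translate([119, 0, 839]) cube([1552, 119, 85]);
translate([182, 119, 60]) cube([72, 24, 955]);
translate([317, 119, 60]) cube([72, 24, 955]);
translate([452, 119, 60]) cube([72, 24, 955]);
translate([587, 119, 60]) cube([72, 24, 955]);
translate([722, 119, 60]) cube([72, 24, 955]);
translate([857, 119, 60]) cube([72, 24, 955]);
translate([992, 119, 60]) cube([72, 24, 955]);
translate([1127, 119, 60]) cube([72, 24, 955]);
translate([1262, 119, 60]) cube([72, 24, 955]);
translate([1397, 119, 60]) cube([72, 24, 955]);
translate([1532, 119, 60]) cube([72, 24, 955]);


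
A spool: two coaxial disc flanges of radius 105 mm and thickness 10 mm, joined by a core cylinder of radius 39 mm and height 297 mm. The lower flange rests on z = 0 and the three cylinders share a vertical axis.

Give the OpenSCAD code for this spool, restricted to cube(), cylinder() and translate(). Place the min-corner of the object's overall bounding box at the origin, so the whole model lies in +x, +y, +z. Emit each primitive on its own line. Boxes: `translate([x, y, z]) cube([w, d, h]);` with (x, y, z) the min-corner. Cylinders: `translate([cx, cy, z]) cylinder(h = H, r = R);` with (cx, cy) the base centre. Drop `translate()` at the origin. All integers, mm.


translate([105, 105, 0]) cylinder(h = 10, r = 105);
translate([105, 105, 10]) cylinder(h = 297, r = 39);
translate([105, 105, 307]) cylinder(h = 10, r = 105);


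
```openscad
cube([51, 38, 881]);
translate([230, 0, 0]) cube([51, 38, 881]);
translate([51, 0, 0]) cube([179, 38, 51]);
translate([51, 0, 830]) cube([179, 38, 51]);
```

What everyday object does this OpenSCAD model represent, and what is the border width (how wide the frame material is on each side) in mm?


A picture frame. The border width is 51 mm.

Four thin pieces enclosing a rectangular opening — a picture frame. The two full-height stiles are 881 mm tall; the top rail sits at z = 830 and is 51 mm tall, so the border above the opening is 881 − 830 = 51 mm, matching the stile x-width.


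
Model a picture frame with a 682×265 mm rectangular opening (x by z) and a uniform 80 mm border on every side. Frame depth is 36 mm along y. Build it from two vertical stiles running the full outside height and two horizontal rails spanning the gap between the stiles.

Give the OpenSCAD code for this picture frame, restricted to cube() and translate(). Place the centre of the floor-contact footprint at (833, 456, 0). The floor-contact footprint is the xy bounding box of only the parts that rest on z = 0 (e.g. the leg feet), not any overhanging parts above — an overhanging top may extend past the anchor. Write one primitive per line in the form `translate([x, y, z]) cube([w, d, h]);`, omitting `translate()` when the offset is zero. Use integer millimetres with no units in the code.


translate([412, 438, 0]) cube([80, 36, 425]);
translate([1174, 438, 0]) cube([80, 36, 425]);
translate([492, 438, 0]) cube([682, 36, 80]);
translate([492, 438, 345]) cube([682, 36, 80]);


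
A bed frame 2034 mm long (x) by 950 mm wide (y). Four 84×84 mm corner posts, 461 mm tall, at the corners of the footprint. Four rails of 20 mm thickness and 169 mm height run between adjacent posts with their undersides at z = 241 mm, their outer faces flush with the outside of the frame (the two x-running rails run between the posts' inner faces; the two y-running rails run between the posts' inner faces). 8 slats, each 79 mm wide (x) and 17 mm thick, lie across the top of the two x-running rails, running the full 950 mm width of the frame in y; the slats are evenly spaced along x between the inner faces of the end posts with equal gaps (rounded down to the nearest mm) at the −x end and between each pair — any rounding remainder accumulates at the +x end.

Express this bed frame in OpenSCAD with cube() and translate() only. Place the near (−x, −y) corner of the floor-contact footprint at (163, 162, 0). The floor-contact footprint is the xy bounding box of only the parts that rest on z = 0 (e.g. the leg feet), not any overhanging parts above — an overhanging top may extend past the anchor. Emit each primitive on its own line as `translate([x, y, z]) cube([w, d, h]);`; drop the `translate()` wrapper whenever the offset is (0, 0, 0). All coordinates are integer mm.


translate([163, 162, 0]) cube([84, 84, 461]);
translate([163, 1028, 0]) cube([84, 84, 461]);
translate([2113, 162, 0]) cube([84, 84, 461]);
translate([2113, 1028, 0]) cube([84, 84, 461]);
translate([247, 162, 241]) cube([1866, 20, 169]);
translate([247, 1092, 241]) cube([1866, 20, 169]);
translate([163, 246, 241]) cube([20, 782, 169]);
translate([2177, 246, 241]) cube([20, 782, 169]);
translate([384, 162, 410]) cube([79, 950, 17]);
translate([600, 162, 410]) cube([79, 950, 17]);
translate([816, 162, 410]) cube([79, 950, 17]);
translate([1032, 162, 410]) cube([79, 950, 17]);
translate([1248, 162, 410]) cube([79, 950, 17]);
translate([1464, 162, 410]) cube([79, 950, 17]);
translate([1680, 162, 410]) cube([79, 950, 17]);
translate([1896, 162, 410]) cube([79, 950, 17]);


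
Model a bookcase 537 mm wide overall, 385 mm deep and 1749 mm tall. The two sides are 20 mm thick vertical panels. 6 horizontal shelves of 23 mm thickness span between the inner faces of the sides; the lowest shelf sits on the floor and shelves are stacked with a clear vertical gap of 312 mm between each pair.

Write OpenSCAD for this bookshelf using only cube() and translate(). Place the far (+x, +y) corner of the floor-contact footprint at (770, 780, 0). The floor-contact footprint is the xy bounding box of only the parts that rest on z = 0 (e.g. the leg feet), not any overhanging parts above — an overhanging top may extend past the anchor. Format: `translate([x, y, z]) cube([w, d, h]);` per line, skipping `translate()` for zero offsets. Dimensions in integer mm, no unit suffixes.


translate([233, 395, 0]) cube([20, 385, 1749]);
translate([750, 395, 0]) cube([20, 385, 1749]);
translate([253, 395, 0]) cube([497, 385, 23]);
translate([253, 395, 335]) cube([497, 385, 23]);
translate([253, 395, 670]) cube([497, 385, 23]);
translate([253, 395, 1005]) cube([497, 385, 23]);
translate([253, 395, 1340]) cube([497, 385, 23]);
translate([253, 395, 1675]) cube([497, 385, 23]);


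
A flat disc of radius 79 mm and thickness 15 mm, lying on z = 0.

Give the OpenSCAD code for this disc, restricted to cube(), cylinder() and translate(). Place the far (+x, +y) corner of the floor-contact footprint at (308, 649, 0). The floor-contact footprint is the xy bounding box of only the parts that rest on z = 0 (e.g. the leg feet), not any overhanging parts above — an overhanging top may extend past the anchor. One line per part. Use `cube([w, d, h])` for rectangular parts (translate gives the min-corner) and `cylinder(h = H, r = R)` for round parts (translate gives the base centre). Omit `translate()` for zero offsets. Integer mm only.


translate([229, 570, 0]) cylinder(h = 15, r = 79);


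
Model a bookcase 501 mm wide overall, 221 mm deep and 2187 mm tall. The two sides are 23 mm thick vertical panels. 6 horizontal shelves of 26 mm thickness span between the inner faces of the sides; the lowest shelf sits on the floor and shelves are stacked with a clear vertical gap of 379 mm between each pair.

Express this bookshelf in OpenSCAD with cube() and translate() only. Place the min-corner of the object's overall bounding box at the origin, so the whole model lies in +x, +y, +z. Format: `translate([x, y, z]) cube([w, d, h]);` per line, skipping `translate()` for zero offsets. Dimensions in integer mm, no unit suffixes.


cube([23, 221, 2187]);
translate([478, 0, 0]) cube([23, 221, 2187]);
translate([23, 0, 0]) cube([455, 221, 26]);
translate([23, 0, 405]) cube([455, 221, 26]);
translate([23, 0, 810]) cube([455, 221, 26]);
translate([23, 0, 1215]) cube([455, 221, 26]);
translate([23, 0, 1620]) cube([455, 221, 26]);
translate([23, 0, 2025]) cube([455, 221, 26]);


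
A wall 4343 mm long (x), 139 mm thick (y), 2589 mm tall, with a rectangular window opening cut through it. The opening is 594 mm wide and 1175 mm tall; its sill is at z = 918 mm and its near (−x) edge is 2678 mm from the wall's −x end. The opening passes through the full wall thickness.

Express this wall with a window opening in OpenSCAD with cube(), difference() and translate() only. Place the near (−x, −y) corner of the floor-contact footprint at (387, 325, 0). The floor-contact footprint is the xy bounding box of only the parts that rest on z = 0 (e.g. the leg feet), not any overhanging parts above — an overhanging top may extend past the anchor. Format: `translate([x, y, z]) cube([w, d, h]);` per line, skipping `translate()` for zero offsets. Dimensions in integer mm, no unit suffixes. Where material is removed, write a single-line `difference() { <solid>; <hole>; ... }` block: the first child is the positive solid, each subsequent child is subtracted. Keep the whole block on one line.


difference() { translate([387, 325, 0]) cube([4343, 139, 2589]); translate([3065, 325, 918]) cube([594, 139, 1175]); }


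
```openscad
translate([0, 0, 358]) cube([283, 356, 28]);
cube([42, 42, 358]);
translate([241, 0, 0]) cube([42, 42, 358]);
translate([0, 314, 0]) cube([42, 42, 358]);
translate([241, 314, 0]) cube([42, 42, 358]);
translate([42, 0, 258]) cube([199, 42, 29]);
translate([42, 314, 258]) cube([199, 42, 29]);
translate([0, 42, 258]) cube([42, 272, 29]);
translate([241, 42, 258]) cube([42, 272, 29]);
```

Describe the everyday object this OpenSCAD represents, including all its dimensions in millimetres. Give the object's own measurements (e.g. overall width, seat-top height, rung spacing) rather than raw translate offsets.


A simple wooden stool: a rectangular seat 283 mm (x) by 356 mm (y), 28 mm thick, top face at z = 386 mm, on four square legs, each 42×42 mm in cross-section. The legs rest on z = 0, each flush with a corner of the seat. Four stretchers, 42 mm wide and 29 mm tall, connect adjacent legs with their undersides at z = 258 mm, each running between the inner faces of the legs it joins and aligned with the legs' outer faces on the other axis.


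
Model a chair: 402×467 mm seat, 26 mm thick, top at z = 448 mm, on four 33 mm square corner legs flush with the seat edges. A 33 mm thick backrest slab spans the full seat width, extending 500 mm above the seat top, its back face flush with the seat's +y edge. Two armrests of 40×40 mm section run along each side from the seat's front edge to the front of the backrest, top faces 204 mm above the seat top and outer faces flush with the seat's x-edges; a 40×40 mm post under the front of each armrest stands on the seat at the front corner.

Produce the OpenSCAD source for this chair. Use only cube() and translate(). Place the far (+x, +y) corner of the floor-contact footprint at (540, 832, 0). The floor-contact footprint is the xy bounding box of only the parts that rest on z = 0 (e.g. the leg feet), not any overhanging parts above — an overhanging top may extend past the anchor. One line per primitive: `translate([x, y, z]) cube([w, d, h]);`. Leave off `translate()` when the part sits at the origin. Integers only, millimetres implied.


translate([138, 365, 422]) cube([402, 467, 26]);
translate([138, 365, 0]) cube([33, 33, 422]);
translate([507, 365, 0]) cube([33, 33, 422]);
translate([138, 799, 0]) cube([33, 33, 422]);
translate([507, 799, 0]) cube([33, 33, 422]);
translate([138, 799, 448]) cube([402, 33, 500]);
translate([138, 365, 612]) cube([40, 434, 40]);
translate([500, 365, 612]) cube([40, 434, 40]);
translate([138, 365, 448]) cube([40, 40, 164]);
translate([500, 365, 448]) cube([40, 40, 164]);


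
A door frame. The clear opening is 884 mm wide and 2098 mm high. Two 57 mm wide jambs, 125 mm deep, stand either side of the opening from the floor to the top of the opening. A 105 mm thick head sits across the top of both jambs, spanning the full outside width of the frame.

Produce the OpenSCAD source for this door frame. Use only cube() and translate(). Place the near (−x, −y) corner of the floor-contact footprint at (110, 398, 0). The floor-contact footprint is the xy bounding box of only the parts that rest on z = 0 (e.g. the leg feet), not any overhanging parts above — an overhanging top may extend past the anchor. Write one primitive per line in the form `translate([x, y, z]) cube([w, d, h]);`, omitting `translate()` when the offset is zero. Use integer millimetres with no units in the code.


translate([110, 398, 0]) cube([57, 125, 2098]);
translate([1051, 398, 0]) cube([57, 125, 2098]);
translate([110, 398, 2098]) cube([998, 125, 105]);


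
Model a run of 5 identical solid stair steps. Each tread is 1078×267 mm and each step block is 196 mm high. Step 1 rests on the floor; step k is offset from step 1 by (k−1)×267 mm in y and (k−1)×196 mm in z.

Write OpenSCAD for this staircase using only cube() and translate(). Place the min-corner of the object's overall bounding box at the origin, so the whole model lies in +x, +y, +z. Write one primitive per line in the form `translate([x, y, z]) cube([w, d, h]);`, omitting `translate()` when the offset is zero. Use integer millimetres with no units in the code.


cube([1078, 267, 196]);
translate([0, 267, 196]) cube([1078, 267, 196]);
translate([0, 534, 392]) cube([1078, 267, 196]);
translate([0, 801, 588]) cube([1078, 267, 196]);
translate([0, 1068, 784]) cube([1078, 267, 196]);


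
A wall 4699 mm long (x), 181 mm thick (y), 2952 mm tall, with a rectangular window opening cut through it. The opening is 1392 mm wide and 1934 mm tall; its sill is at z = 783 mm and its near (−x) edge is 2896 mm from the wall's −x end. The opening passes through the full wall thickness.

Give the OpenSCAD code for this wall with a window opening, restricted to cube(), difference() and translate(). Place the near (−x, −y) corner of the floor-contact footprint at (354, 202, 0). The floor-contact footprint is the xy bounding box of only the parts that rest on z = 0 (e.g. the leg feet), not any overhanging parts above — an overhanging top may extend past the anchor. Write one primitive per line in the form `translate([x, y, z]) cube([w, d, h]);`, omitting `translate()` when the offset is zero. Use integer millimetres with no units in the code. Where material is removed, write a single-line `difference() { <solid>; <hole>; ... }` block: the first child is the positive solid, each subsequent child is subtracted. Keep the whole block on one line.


difference() { translate([354, 202, 0]) cube([4699, 181, 2952]); translate([3250, 202, 783]) cube([1392, 181, 1934]); }


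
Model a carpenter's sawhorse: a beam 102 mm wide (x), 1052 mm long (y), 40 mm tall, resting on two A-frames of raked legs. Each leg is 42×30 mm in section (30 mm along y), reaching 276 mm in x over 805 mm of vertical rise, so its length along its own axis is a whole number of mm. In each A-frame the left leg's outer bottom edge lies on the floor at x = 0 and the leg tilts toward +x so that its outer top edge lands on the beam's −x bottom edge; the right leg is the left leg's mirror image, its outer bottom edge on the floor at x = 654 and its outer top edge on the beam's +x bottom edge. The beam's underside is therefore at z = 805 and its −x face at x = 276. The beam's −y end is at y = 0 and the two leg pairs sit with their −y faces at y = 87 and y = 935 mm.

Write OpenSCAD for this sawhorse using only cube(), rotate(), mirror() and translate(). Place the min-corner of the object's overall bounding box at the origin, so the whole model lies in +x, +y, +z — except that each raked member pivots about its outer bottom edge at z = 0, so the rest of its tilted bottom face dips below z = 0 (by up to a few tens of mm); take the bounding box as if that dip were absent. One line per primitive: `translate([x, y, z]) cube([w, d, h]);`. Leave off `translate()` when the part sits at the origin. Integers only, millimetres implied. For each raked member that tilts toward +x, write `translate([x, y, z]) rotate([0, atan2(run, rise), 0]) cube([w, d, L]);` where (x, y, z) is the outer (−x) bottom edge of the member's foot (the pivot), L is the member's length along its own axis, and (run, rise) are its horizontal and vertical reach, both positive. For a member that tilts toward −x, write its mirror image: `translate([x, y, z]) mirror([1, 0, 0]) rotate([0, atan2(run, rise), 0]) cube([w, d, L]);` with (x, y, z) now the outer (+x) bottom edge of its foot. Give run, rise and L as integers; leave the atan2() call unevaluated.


translate([276, 0, 805]) cube([102, 1052, 40]);
translate([0, 87, 0]) rotate([0, atan2(276, 805), 0]) cube([42, 30, 851]);
translate([654, 87, 0]) mirror([1, 0, 0]) rotate([0, atan2(276, 805), 0]) cube([42, 30, 851]);
translate([0, 935, 0]) rotate([0, atan2(276, 805), 0]) cube([42, 30, 851]);
translate([654, 935, 0]) mirror([1, 0, 0]) rotate([0, atan2(276, 805), 0]) cube([42, 30, 851]);
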